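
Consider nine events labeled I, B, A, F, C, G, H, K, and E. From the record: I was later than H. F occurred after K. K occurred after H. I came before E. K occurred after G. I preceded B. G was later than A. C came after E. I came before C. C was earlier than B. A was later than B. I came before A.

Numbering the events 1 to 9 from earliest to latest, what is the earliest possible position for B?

C, E, H, and I must all come before B — 4 forced predecessors.
Nothing else is forced ahead of B, so its earliest slot is position 4 + 1 = 5.

5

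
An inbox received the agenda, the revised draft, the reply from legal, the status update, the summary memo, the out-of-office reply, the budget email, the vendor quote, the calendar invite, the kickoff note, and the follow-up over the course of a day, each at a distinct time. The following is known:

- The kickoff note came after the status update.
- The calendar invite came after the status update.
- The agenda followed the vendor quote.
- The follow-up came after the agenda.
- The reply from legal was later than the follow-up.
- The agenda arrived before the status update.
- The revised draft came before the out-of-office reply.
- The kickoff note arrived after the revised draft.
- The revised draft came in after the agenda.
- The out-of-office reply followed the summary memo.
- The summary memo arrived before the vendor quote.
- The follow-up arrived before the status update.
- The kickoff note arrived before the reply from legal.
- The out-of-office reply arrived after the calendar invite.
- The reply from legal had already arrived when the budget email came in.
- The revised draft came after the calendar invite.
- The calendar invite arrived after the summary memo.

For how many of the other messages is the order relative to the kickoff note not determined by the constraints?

Forced before the kickoff note: the agenda, the calendar invite, the follow-up, the revised draft, the status update, the summary memo, and the vendor quote; forced after the kickoff note: the budget email and the reply from legal.
That leaves the out-of-office reply with no forced order relative to the kickoff note — 1.

1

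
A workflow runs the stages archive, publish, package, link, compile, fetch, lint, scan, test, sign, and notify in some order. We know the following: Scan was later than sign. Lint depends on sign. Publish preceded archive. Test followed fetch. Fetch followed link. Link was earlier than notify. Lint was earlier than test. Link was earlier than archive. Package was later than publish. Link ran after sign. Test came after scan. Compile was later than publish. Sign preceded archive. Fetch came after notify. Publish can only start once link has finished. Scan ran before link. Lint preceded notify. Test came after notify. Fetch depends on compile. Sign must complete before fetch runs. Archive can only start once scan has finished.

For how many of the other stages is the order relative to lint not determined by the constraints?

Forced before lint: sign; forced after lint: fetch, notify, and test.
That leaves archive, compile, link, package, publish, and scan with no forced order relative to lint — 6.

6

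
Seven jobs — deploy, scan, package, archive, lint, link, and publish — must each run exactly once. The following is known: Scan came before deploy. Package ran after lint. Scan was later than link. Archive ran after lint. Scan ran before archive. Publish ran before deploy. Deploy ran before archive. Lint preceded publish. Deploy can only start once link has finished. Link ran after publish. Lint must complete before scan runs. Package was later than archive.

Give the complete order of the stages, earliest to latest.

The constraints fix every adjacent pair, so only one ordering works:
lint → publish → link → scan → deploy → archive → package.

lint, publish, link, scan, deploy, archive, package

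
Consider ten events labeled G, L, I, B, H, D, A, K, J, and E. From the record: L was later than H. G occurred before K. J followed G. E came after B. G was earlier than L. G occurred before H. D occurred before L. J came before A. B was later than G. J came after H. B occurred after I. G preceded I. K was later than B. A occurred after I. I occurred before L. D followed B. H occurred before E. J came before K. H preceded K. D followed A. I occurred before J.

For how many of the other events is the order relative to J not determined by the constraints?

Forced before J: G, H, and I; forced after J: A, D, K, and L.
That leaves B and E with no forced order relative to J — 2.

2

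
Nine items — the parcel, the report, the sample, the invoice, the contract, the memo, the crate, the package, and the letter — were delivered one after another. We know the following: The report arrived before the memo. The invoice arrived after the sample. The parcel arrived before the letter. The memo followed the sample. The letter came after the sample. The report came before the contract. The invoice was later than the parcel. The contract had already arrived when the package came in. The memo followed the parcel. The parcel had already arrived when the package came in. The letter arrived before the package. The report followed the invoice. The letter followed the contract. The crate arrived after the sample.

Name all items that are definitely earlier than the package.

Directly stated before the package: the contract, the letter, and the parcel.
The invoice reaches the package via the invoice → the report → the contract → the package.
The report reaches the package via the report → the contract → the package.
The sample reaches the package via the sample → the letter → the package.
No chain forces the crate (or any of the others) ahead of the package.

the contract, the invoice, the letter, the parcel, the report, the sample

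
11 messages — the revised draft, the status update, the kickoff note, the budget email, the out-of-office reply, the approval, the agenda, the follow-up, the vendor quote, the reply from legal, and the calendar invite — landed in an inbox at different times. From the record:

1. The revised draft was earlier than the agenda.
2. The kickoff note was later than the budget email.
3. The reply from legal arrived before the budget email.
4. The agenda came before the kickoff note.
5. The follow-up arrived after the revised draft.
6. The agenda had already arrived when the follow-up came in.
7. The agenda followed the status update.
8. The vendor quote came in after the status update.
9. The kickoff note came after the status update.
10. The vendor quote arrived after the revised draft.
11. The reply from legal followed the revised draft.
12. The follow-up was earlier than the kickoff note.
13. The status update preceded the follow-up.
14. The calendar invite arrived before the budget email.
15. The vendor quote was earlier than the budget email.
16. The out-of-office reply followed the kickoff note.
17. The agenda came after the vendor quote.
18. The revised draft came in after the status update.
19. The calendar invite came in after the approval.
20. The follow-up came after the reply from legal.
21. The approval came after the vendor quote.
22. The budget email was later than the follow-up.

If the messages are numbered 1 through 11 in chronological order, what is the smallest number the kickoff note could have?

The agenda, the approval, the budget email, the calendar invite, the follow-up, the reply from legal, the revised draft, the status update, and the vendor quote must all come before the kickoff note — 9 forced predecessors.
Nothing else is forced ahead of the kickoff note, so its earliest slot is position 9 + 1 = 10.

10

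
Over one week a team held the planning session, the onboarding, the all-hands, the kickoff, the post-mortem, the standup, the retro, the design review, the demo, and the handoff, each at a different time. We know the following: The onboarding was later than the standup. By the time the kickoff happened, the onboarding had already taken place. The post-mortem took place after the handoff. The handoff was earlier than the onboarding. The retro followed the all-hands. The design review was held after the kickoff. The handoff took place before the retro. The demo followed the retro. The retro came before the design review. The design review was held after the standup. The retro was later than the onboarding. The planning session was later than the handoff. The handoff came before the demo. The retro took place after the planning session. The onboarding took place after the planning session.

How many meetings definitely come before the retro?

5

Directly stated before the retro: the all-hands, the handoff, the onboarding, and the planning session.
The standup reaches the retro via the standup → the onboarding → the retro.
No chain forces the kickoff (or any of the others) ahead of the retro.
That's the all-hands, the handoff, the onboarding, the planning session, and the standup — 5 in all.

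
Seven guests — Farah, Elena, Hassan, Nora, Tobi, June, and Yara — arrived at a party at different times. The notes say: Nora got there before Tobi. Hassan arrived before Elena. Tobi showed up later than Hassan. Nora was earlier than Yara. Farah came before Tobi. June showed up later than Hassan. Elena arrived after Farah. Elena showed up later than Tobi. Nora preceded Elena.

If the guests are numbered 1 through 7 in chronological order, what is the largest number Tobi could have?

Tobi must come before Elena — 1 guest forced after them.
Everything else can be placed before Tobi in some valid order, so Tobi can sit as late as position 7 − 1 = 6.

6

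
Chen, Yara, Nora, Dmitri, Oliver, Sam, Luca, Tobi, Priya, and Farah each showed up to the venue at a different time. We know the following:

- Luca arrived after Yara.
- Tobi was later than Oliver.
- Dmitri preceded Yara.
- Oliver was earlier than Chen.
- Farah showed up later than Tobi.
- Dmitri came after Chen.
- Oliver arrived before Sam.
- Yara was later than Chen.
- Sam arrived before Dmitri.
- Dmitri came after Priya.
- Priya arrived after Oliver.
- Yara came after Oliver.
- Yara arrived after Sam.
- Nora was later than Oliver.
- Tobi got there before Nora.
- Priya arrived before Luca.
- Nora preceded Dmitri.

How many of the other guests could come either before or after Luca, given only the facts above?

Forced before Luca: Chen, Dmitri, Nora, Oliver, Priya, Sam, Tobi, and Yara.
That leaves Farah with no forced order relative to Luca — 1.

1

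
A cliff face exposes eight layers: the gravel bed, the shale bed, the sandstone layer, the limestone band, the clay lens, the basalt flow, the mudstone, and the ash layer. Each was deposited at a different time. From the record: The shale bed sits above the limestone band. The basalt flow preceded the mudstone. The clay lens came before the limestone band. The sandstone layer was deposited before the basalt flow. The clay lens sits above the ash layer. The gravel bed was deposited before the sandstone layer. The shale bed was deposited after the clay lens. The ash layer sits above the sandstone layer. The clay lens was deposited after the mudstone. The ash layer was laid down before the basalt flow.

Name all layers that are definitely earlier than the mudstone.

Directly stated before the mudstone: the basalt flow.
The ash layer reaches the mudstone via the ash layer → the basalt flow → the mudstone.
The gravel bed reaches the mudstone via the gravel bed → the sandstone layer → the basalt flow → the mudstone.
The sandstone layer reaches the mudstone via the sandstone layer → the basalt flow → the mudstone.

the ash layer, the basalt flow, the gravel bed, the sandstone layer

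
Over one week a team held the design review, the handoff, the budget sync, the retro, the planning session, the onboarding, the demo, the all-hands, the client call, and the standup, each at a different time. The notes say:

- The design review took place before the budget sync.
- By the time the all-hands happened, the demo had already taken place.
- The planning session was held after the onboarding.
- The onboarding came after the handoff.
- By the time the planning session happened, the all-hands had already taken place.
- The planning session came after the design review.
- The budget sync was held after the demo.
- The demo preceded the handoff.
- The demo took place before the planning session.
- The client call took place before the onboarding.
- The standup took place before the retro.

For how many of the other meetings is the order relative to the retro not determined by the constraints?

Forced before the retro: the standup.
That leaves the all-hands, the budget sync, the client call, the demo, the design review, the handoff, the onboarding, and the planning session with no forced order relative to the retro — 8.

8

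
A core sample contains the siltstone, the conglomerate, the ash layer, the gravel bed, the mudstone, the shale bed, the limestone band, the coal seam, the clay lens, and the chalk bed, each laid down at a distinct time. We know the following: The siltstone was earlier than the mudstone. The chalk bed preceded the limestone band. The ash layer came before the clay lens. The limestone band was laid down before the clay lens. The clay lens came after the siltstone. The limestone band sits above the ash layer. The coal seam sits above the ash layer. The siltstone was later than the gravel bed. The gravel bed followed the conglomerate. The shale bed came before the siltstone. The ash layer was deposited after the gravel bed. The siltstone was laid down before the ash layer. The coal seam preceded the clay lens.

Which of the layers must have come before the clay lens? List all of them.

the ash layer, the chalk bed, the coal seam, the conglomerate, the gravel bed, the limestone band, the shale bed, the siltstone

Directly stated before the clay lens: the ash layer, the coal seam, the limestone band, and the siltstone.
The chalk bed reaches the clay lens via the chalk bed → the limestone band → the clay lens.
The conglomerate reaches the clay lens via the conglomerate → the gravel bed → the ash layer → the clay lens.
The gravel bed reaches the clay lens via the gravel bed → the ash layer → the clay lens.
Likewise the shale bed reaches the clay lens by chaining the stated constraints.
No chain forces the mudstone ahead of the clay lens.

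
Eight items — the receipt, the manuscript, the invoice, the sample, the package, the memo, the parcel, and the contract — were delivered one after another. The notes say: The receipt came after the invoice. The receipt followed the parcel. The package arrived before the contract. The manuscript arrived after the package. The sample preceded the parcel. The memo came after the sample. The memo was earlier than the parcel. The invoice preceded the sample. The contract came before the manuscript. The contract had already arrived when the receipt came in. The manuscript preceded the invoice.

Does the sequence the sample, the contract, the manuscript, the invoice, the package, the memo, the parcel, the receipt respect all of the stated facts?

The constraints require the invoice before the sample, but in the proposed sequence the sample appears ahead of the invoice. That one violation is enough.

no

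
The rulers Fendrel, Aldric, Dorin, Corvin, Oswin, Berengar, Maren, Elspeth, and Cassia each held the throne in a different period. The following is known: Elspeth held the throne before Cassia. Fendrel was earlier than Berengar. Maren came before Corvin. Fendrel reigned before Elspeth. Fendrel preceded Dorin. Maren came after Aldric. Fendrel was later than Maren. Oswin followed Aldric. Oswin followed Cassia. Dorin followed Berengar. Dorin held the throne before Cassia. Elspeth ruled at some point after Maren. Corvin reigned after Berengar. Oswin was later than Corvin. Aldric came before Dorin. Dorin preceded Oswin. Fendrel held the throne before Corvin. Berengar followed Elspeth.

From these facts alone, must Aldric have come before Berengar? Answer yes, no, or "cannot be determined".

yes

Chain the constraints: Aldric → Maren → Fendrel → Berengar. Each link is directly stated, so Aldric comes before Berengar.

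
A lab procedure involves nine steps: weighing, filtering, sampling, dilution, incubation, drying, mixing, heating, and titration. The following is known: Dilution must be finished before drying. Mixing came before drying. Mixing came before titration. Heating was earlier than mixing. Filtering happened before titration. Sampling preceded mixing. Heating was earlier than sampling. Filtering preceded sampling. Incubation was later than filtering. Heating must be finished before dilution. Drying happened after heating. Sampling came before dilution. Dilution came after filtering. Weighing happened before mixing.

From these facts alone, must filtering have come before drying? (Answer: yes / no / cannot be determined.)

yes

Chain the constraints: filtering → dilution → drying. Each link is directly stated, so filtering comes before drying.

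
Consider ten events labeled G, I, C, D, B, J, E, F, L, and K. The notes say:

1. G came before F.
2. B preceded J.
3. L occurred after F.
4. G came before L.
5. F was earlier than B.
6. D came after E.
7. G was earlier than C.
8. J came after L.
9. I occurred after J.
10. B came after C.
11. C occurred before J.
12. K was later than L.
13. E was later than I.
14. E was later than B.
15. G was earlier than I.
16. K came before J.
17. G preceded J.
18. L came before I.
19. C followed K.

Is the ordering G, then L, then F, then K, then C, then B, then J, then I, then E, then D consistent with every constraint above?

The constraints require F before L, but in the proposed sequence L appears ahead of F. That one violation is enough.

no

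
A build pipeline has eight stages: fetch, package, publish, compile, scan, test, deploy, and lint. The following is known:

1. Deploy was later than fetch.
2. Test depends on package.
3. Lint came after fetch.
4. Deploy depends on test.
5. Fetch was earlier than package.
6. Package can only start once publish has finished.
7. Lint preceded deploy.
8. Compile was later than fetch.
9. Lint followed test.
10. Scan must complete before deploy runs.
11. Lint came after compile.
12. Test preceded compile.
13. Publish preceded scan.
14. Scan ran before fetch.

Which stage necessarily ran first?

Publish has a chain of constraints placing it before every other stage, so publish must be first.

publish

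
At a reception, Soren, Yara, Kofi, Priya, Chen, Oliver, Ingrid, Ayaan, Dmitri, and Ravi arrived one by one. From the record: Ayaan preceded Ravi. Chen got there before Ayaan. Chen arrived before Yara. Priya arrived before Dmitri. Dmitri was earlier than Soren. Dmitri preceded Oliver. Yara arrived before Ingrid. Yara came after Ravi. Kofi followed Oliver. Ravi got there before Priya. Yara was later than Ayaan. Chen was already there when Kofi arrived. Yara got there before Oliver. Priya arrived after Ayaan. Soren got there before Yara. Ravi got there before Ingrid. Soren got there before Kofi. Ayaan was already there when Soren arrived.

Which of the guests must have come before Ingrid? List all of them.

Directly stated before Ingrid: Ravi and Yara.
Ayaan reaches Ingrid via Ayaan → Yara → Ingrid.
Chen reaches Ingrid via Chen → Yara → Ingrid.
Dmitri reaches Ingrid via Dmitri → Soren → Yara → Ingrid.
Likewise Priya and Soren each reach Ingrid by chaining the stated constraints.

Ayaan, Chen, Dmitri, Priya, Ravi, Soren, Yara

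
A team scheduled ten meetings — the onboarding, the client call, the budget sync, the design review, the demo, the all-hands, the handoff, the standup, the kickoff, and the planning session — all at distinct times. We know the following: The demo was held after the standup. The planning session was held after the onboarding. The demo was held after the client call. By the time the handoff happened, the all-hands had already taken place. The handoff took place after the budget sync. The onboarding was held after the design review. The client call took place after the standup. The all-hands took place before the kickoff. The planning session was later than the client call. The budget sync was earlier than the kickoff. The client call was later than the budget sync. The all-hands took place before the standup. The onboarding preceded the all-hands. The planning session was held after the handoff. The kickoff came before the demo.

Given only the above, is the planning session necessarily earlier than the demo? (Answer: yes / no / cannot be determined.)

cannot be determined

No chain of stated constraints runs from the planning session to the demo, and none runs from the demo to the planning session either.
So the relative order of the planning session and the demo is not fixed by the given facts.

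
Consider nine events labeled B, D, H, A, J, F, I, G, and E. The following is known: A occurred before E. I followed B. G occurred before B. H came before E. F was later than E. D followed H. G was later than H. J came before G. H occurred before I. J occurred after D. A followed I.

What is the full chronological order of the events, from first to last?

The constraints fix every adjacent pair, so only one ordering works:
H → D → J → G → B → I → A → E → F.

H, D, J, G, B, I, A, E, F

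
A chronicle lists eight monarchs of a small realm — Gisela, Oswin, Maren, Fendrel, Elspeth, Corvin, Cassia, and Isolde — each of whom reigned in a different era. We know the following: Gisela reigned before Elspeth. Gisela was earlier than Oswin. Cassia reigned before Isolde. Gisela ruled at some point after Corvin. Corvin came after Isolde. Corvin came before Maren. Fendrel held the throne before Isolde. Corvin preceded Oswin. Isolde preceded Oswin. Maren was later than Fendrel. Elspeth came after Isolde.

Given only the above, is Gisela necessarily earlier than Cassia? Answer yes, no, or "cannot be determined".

Tracing the constraints gives Cassia → Isolde → Corvin → Gisela, so Cassia must come before Gisela.
That means Gisela cannot be before Cassia.

no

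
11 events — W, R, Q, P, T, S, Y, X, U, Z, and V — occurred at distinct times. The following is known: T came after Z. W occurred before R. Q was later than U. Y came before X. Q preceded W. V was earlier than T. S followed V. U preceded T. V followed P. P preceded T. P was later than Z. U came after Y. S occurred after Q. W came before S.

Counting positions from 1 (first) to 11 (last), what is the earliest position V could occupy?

P and Z must both come before V — 2 forced predecessors.
Nothing else is forced ahead of V, so its earliest slot is position 2 + 1 = 3.

3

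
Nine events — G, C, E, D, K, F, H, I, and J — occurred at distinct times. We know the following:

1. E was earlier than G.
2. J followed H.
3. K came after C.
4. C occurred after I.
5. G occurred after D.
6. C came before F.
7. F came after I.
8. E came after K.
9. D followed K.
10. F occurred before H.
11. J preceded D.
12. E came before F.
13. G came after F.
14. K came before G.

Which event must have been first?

I

I has a chain of constraints placing it before every other event, so I must be first.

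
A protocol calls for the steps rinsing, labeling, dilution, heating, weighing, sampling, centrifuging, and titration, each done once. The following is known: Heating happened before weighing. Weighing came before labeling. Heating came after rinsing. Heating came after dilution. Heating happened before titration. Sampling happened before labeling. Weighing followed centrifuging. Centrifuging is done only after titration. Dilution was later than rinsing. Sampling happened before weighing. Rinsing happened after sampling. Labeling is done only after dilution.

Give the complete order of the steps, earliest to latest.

sampling, rinsing, dilution, heating, titration, centrifuging, weighing, labeling

The constraints fix every adjacent pair, so only one ordering works:
sampling → rinsing → dilution → heating → titration → centrifuging → weighing → labeling.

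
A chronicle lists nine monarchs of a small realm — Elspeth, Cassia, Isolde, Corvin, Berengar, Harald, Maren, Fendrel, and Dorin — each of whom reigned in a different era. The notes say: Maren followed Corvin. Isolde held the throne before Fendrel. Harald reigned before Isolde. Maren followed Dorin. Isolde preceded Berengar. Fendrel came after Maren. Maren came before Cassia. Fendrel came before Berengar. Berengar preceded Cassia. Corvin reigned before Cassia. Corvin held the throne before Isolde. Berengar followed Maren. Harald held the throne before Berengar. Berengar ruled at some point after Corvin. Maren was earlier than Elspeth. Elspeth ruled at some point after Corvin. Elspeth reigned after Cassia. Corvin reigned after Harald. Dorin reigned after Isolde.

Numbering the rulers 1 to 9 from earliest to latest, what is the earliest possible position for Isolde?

3

Corvin and Harald must both come before Isolde — 2 forced predecessors.
Nothing else is forced ahead of Isolde, so their earliest slot is position 2 + 1 = 3.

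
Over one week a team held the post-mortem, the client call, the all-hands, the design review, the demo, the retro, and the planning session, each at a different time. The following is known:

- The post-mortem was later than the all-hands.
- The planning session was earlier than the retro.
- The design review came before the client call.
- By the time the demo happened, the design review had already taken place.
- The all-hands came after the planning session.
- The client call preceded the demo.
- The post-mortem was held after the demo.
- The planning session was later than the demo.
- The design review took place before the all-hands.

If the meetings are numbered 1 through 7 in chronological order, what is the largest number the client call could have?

2

The client call must come before the all-hands, the demo, the planning session, the post-mortem, and the retro — 5 meetings forced after it.
Everything else can be placed before the client call in some valid order, so the client call can sit as late as position 7 − 5 = 2.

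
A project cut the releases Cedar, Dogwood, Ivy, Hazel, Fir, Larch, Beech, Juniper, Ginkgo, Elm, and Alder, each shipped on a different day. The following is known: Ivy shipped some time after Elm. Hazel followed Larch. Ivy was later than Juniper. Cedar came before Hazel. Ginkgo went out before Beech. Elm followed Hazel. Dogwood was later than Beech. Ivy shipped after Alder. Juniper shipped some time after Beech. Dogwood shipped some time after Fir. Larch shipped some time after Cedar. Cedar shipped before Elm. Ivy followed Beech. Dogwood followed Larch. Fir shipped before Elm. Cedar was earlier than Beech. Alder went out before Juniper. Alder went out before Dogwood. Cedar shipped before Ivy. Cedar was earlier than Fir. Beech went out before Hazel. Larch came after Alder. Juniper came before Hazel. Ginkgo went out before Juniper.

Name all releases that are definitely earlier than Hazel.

Alder, Beech, Cedar, Ginkgo, Juniper, Larch

Directly stated before Hazel: Beech, Cedar, Juniper, and Larch.
Alder reaches Hazel via Alder → Larch → Hazel.
Ginkgo reaches Hazel via Ginkgo → Juniper → Hazel.
No chain forces Fir (or any of the others) ahead of Hazel.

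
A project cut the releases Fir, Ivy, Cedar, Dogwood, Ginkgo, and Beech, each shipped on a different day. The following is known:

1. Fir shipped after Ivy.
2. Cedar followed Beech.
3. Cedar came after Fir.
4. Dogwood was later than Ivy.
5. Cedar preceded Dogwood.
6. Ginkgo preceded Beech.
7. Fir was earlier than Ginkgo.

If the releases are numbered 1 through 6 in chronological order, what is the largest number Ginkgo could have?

3

Ginkgo must come before Beech, Cedar, and Dogwood — 3 releases forced after it.
Everything else can be placed before Ginkgo in some valid order, so Ginkgo can sit as late as position 6 − 3 = 3.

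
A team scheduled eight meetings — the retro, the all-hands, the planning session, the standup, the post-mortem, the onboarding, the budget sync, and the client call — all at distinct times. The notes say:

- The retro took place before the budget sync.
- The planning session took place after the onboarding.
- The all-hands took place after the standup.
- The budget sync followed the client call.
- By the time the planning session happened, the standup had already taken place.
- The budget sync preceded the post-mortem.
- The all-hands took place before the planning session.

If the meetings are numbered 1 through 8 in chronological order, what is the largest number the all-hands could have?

The all-hands must come before the planning session — 1 meeting forced after it.
Everything else can be placed before the all-hands in some valid order, so the all-hands can sit as late as position 8 − 1 = 7.

7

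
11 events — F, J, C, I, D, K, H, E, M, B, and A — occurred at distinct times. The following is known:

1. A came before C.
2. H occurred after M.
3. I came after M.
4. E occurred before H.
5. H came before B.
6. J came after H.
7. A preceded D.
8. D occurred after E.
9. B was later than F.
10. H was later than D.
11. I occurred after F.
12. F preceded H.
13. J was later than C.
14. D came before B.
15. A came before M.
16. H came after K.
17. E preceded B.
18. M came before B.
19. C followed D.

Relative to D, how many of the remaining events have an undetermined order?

Forced before D: A and E; forced after D: B, C, H, and J.
That leaves F, I, K, and M with no forced order relative to D — 4.

4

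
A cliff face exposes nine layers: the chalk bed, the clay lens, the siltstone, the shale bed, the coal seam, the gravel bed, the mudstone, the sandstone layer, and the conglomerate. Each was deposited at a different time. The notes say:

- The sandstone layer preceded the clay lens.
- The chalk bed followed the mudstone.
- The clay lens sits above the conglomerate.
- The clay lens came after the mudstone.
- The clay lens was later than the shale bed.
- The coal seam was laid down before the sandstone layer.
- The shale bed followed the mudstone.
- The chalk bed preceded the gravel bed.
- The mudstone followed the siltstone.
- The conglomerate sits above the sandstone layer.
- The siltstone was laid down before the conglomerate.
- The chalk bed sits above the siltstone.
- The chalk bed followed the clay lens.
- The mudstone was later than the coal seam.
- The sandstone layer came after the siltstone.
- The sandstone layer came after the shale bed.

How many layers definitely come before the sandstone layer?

4

Directly stated before the sandstone layer: the coal seam, the shale bed, and the siltstone.
The mudstone reaches the sandstone layer via the mudstone → the shale bed → the sandstone layer.
No chain forces the clay lens (or any of the others) ahead of the sandstone layer.
That's the coal seam, the mudstone, the shale bed, and the siltstone — 4 in all.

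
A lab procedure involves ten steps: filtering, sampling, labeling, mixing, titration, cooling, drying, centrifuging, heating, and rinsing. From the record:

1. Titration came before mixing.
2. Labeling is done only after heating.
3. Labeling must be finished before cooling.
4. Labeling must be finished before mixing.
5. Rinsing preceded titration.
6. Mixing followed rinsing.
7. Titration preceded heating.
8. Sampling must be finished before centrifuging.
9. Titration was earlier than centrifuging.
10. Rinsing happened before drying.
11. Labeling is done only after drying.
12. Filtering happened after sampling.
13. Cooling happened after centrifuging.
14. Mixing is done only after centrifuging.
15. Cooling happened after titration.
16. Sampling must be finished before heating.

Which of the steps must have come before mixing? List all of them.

Directly stated before mixing: centrifuging, labeling, rinsing, and titration.
Drying reaches mixing via drying → labeling → mixing.
Heating reaches mixing via heating → labeling → mixing.
Sampling reaches mixing via sampling → centrifuging → mixing.

centrifuging, drying, heating, labeling, rinsing, sampling, titration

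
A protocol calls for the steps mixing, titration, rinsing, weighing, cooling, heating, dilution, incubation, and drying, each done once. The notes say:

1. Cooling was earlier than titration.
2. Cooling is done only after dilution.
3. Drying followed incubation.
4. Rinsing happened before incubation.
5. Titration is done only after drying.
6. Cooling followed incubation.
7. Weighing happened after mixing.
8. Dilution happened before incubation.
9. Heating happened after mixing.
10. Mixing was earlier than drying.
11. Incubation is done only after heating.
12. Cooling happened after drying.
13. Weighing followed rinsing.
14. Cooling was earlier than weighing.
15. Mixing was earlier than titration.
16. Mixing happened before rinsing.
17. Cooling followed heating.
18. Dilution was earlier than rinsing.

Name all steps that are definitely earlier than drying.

dilution, heating, incubation, mixing, rinsing

Directly stated before drying: incubation and mixing.
Dilution reaches drying via dilution → incubation → drying.
Heating reaches drying via heating → incubation → drying.
Rinsing reaches drying via rinsing → incubation → drying.
No chain forces weighing (or any of the others) ahead of drying.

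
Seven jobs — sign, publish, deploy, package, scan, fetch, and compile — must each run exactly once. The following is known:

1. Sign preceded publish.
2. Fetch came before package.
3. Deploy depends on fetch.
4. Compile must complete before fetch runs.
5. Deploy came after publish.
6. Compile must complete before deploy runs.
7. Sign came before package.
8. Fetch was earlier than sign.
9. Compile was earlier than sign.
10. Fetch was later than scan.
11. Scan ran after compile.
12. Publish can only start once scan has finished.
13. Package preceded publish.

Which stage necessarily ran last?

Every other stage has a chain of constraints placing it before deploy, so deploy is last.

deploy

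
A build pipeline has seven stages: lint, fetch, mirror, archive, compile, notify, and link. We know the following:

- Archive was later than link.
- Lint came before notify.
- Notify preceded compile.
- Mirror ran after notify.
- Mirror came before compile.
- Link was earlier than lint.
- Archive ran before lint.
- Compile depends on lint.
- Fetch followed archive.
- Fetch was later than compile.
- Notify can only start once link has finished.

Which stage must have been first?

link

Link has a chain of constraints placing it before every other stage, so link must be first.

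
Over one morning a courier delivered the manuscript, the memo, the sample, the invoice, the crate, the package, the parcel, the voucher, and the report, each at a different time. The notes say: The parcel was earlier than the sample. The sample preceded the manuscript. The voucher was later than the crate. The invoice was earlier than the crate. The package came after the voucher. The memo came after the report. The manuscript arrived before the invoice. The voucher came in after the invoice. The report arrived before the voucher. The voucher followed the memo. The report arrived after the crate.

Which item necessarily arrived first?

the parcel

The parcel has a chain of constraints placing it before every other item, so the parcel must be first.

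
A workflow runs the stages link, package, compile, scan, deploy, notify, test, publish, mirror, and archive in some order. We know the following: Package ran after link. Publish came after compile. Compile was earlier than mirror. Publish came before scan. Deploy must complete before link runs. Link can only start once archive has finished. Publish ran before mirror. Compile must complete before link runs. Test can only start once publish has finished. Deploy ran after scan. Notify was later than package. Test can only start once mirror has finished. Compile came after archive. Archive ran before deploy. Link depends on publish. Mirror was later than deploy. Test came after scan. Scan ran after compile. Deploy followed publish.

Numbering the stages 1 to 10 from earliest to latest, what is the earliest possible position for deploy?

5

Archive, compile, publish, and scan must all come before deploy — 4 forced predecessors.
Nothing else is forced ahead of deploy, so its earliest slot is position 4 + 1 = 5.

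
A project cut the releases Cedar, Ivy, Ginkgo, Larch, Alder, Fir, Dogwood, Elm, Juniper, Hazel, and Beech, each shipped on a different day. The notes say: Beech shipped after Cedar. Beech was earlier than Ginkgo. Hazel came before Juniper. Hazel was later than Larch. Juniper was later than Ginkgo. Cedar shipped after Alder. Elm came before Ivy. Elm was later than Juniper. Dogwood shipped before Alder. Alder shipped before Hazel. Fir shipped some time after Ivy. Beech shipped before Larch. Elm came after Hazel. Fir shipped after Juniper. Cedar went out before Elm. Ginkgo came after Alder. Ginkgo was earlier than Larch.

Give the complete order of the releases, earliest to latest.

Dogwood, Alder, Cedar, Beech, Ginkgo, Larch, Hazel, Juniper, Elm, Ivy, Fir

The constraints fix every adjacent pair, so only one ordering works:
Dogwood → Alder → Cedar → Beech → Ginkgo → Larch → Hazel → Juniper → Elm → Ivy → Fir.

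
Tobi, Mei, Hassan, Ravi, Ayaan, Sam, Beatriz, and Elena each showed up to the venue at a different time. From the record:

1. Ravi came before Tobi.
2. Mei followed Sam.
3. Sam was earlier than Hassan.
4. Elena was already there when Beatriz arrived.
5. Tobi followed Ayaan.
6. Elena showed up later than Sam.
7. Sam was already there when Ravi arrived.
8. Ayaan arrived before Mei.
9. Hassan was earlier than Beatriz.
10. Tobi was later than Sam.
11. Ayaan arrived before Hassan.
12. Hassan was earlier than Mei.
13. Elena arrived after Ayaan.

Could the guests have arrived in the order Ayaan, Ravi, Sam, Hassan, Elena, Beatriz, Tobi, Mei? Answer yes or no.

no

The constraints require Sam before Ravi, but in the proposed sequence Ravi appears ahead of Sam. That one violation is enough.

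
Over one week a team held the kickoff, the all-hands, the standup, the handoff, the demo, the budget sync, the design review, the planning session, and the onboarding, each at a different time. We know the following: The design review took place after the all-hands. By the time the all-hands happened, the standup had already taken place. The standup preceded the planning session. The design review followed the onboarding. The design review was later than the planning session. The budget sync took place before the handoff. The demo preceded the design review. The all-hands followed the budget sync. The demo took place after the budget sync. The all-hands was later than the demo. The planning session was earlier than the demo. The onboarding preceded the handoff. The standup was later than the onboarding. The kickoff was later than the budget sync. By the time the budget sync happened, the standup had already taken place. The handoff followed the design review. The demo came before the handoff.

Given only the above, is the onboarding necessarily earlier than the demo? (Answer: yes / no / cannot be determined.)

Chain the constraints: the onboarding → the standup → the planning session → the demo. Each link is directly stated, so the onboarding comes before the demo.

yes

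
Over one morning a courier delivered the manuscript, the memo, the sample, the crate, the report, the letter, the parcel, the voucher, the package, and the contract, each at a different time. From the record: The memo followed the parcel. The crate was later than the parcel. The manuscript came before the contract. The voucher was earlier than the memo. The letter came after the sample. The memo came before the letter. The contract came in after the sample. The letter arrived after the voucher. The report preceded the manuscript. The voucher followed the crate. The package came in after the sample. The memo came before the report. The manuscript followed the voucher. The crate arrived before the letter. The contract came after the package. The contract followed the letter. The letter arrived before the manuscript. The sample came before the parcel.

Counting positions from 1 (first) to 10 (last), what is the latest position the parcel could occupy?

The parcel must come before the contract, the crate, the letter, the manuscript, the memo, the report, and the voucher — 7 items forced after it.
Everything else can be placed before the parcel in some valid order, so the parcel can sit as late as position 10 − 7 = 3.

3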